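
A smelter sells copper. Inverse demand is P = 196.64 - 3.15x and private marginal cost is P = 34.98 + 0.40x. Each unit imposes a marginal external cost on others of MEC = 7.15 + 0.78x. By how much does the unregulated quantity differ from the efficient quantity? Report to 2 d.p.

9.85 units

Market equilibrium (private): 34.98 + 0.40x = 196.64 - 3.15x → x_m = 45.5380.
Social marginal cost = private MC + MEC = 42.13 + 1.18x.
Set SMC = demand: 42.13 + 1.18x = 196.64 - 3.15x → x* = 35.6836.
Gap = |45.5380 − 35.6836| = 9.8544.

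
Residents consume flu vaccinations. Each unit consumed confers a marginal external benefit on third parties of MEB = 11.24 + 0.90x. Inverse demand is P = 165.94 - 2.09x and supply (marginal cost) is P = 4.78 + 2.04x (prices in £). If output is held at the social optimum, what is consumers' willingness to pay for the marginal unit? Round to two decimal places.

P = £54.39

Social marginal benefit = demand + MEB = 177.18 - 1.19x.
Set SMB = MC: 177.18 - 1.19x = 4.78 + 2.04x → x* = 53.3746.
Consumer price on the demand curve at x*: 165.94 − 2.09×53.3746 = 54.3871.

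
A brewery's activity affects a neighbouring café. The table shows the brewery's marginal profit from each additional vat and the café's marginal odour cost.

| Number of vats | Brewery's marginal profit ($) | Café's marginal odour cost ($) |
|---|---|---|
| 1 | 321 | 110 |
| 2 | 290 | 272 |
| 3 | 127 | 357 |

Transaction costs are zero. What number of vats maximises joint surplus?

2

Bargaining reaches the level where marginal profit last exceeds marginal odour cost.
That holds through level 2 (290 ≥ 272) but not at 3 (127 < 357).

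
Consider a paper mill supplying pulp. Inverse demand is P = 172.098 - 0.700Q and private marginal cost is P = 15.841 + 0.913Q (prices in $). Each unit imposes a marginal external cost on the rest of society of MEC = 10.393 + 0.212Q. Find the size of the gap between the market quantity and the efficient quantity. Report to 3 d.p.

Market equilibrium (private): 15.841 + 0.913Q = 172.098 - 0.700Q → Q_m = 96.8735.
Social marginal cost = private MC + MEC = 26.234 + 1.125Q.
Set SMC = demand: 26.234 + 1.125Q = 172.098 - 0.700Q → Q* = 79.9255.
Gap = |96.8735 − 79.9255| = 16.9480.

16.948 units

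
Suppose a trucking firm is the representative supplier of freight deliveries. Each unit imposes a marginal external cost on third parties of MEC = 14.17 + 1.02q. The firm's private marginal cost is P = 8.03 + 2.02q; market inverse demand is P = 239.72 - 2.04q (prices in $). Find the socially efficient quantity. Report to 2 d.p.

Social marginal cost = private MC + MEC = 22.20 + 3.04q.
Set SMC = demand: 22.20 + 3.04q = 239.72 - 2.04q → q* = 42.8189.

q* = 42.82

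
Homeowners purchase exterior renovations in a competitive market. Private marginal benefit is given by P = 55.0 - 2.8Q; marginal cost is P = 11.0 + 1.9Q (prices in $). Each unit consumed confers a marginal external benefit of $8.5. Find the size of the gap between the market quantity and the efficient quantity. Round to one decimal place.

1.8 units

Market equilibrium (private): 11.0 + 1.9Q = 55.0 - 2.8Q → Q_m = 9.3617.
Social marginal benefit = demand + MEB = 63.5 - 2.8Q.
Set SMB = MC: 63.5 - 2.8Q = 11.0 + 1.9Q → Q* = 11.1702.
Gap = |9.3617 − 11.1702| = 1.8085.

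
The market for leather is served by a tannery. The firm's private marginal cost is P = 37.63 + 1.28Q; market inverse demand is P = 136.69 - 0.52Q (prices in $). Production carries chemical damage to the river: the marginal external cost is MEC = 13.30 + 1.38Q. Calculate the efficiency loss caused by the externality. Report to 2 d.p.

Market equilibrium (private): 37.63 + 1.28Q = 136.69 - 0.52Q → Q_m = 55.0333.
Social marginal cost = private MC + MEC = 50.93 + 2.66Q.
Set SMC = demand: 50.93 + 2.66Q = 136.69 - 0.52Q → Q* = 26.9686.
The welfare-loss triangle has base |Q_m − Q*| and height MEC(Q_m) (the vertical gap between SMC and demand is zero at Q* and MEC at Q_m).
DWL = ½ × 28.0647 × 89.2460 = 1252.3311.

DWL = $1252.33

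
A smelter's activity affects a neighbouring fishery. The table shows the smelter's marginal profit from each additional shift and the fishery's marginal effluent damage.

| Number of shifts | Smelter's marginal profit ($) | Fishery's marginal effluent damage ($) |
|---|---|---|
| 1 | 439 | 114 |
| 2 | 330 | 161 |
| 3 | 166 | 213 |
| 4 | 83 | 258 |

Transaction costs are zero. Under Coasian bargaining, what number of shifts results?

Bargaining reaches the level where marginal profit last exceeds marginal effluent damage.
That holds through level 2 (330 ≥ 161) but not at 3 (166 < 213).

2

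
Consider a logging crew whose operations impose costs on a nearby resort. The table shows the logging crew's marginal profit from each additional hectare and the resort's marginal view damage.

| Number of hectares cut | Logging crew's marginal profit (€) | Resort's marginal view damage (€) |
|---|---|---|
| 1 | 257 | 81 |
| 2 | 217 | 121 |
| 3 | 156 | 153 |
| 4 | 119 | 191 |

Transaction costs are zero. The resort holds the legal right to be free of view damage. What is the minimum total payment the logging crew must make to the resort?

Efficient level: marginal profit ≥ marginal view damage through level 3, so k* = 3.
With the resort holding the right, the logging crew must at least compensate total damage at k*: 81 + 121 + 153 = 355.

€355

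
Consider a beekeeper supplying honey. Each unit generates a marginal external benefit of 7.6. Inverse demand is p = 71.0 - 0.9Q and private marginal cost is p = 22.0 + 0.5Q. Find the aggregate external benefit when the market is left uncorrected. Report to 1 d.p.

266.0

Market equilibrium (private): 22.0 + 0.5Q = 71.0 - 0.9Q → Q_m = 35.0000.
Total external benefit = MEB × Q_m = 7.6 × 35.0000 = 266.0000.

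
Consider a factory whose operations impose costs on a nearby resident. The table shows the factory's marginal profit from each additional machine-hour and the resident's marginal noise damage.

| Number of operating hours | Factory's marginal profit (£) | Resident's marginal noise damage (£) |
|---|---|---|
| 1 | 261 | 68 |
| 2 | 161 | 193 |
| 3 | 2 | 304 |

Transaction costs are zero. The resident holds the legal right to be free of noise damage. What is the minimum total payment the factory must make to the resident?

£68

Efficient level: marginal profit ≥ marginal noise damage through level 1, so k* = 1.
With the resident holding the right, the factory must at least compensate total damage at k*: 68 = 68.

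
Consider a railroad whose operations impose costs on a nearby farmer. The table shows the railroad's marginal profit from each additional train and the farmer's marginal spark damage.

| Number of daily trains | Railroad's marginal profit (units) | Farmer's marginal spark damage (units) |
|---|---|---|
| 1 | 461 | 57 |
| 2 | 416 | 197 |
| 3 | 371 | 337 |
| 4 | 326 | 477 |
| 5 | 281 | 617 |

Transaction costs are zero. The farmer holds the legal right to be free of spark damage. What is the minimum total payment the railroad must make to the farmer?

591

Efficient level: marginal profit ≥ marginal spark damage through level 3, so k* = 3.
With the farmer holding the right, the railroad must at least compensate total damage at k*: 57 + 197 + 337 = 591.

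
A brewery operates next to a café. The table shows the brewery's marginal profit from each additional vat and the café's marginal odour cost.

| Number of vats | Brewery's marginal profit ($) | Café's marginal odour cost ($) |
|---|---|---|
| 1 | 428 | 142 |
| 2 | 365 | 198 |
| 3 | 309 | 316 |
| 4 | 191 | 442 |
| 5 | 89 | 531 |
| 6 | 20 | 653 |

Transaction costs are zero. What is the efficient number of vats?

2

Bargaining reaches the level where marginal profit last exceeds marginal odour cost.
That holds through level 2 (365 ≥ 198) but not at 3 (309 < 316).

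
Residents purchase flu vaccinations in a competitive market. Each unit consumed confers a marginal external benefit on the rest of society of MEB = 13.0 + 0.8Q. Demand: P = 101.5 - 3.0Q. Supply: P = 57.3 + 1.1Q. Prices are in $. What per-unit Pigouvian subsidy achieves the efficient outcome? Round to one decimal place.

subsidy = $26.9 per unit

Social marginal benefit = demand + MEB = 114.5 - 2.2Q.
Set SMB = MC: 114.5 - 2.2Q = 57.3 + 1.1Q → Q* = 17.3333.
The Pigouvian subsidy equals MEB at Q*: 13.0 + 0.8×17.3333 = 26.8666.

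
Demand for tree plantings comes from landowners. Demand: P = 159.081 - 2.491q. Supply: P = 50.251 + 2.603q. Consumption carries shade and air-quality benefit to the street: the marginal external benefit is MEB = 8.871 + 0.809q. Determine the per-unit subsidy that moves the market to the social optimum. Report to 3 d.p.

subsidy = 31.093 per unit

Social marginal benefit = demand + MEB = 167.952 - 1.682q.
Set SMB = MC: 167.952 - 1.682q = 50.251 + 2.603q → q* = 27.4681.
The Pigouvian subsidy equals MEB at q*: 8.871 + 0.809×27.4681 = 31.0927.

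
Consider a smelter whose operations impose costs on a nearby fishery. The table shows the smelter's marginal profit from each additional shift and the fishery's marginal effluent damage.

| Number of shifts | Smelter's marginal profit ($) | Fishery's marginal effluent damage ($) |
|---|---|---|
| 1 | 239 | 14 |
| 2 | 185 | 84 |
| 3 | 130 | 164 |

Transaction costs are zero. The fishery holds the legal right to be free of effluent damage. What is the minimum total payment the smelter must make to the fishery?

Efficient level: marginal profit ≥ marginal effluent damage through level 2, so k* = 2.
With the fishery holding the right, the smelter must at least compensate total damage at k*: 14 + 84 = 98.

$98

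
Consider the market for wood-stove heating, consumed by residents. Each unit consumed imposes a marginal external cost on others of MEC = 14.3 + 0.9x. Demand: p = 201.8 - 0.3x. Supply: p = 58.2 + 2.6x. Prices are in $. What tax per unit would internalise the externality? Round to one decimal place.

tax = $44.9 per unit

Social marginal benefit = demand − MEC = 187.5 - 1.2x.
Set SMB = MC: 187.5 - 1.2x = 58.2 + 2.6x → x* = 34.0263.
The Pigouvian tax equals MEC at x*: 14.3 + 0.9×34.0263 = 44.9237.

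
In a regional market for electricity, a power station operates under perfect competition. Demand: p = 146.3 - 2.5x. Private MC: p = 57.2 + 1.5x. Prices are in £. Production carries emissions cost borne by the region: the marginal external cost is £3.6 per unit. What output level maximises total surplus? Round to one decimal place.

Social marginal cost = private MC + MEC = 60.8 + 1.5x.
Set SMC = demand: 60.8 + 1.5x = 146.3 - 2.5x → x* = 21.3750.

x* = 21.4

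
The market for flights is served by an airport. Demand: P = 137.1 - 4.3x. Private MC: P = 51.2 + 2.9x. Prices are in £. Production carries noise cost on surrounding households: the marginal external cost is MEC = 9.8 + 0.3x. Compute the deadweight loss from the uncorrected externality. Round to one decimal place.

Market equilibrium (private): 51.2 + 2.9x = 137.1 - 4.3x → x_m = 11.9306.
Social marginal cost = private MC + MEC = 61.0 + 3.2x.
Set SMC = demand: 61.0 + 3.2x = 137.1 - 4.3x → x* = 10.1467.
The welfare-loss triangle has base |x_m − x*| and height MEC(x_m) (the vertical gap between SMC and demand is zero at x* and MEC at x_m).
DWL = ½ × 1.7839 × 13.3792 = 11.9336.

DWL = £11.9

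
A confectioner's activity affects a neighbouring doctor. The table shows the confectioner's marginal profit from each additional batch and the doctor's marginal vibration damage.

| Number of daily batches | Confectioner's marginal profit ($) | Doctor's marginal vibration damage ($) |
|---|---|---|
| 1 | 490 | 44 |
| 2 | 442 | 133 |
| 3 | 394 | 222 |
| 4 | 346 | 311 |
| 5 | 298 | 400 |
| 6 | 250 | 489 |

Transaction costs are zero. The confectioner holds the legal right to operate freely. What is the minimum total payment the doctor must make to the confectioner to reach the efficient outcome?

$548

Left alone the confectioner would choose level 6 (marginal profit stays positive).
Efficient level: k* = 4 (marginal profit ≥ marginal vibration damage through 4).
The doctor must at least cover the confectioner's forgone profit from cutting 6→4: 298 + 250 = 548.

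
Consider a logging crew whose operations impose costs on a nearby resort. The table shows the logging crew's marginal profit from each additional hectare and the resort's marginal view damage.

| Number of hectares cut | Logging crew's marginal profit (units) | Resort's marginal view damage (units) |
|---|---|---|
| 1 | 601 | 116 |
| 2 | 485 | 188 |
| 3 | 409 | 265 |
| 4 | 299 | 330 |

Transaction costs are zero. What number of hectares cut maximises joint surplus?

Bargaining reaches the level where marginal profit last exceeds marginal view damage.
That holds through level 3 (409 ≥ 265) but not at 4 (299 < 330).

3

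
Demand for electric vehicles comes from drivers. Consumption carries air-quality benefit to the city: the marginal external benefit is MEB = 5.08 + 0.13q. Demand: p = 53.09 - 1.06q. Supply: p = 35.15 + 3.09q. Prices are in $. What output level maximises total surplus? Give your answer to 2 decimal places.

Social marginal benefit = demand + MEB = 58.17 - 0.93q.
Set SMB = MC: 58.17 - 0.93q = 35.15 + 3.09q → q* = 5.7264.

q* = 5.73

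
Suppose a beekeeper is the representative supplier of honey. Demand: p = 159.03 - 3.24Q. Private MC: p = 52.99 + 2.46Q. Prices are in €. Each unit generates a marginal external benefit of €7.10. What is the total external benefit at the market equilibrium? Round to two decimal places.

€132.08

Market equilibrium (private): 52.99 + 2.46Q = 159.03 - 3.24Q → Q_m = 18.6035.
Total external benefit = MEB × Q_m = 7.10 × 18.6035 = 132.0849.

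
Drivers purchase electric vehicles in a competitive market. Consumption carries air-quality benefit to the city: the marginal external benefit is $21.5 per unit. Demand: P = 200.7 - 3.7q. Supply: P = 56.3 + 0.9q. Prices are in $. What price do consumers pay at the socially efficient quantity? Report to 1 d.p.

P = $67.3

Social marginal benefit = demand + MEB = 222.2 - 3.7q.
Set SMB = MC: 222.2 - 3.7q = 56.3 + 0.9q → q* = 36.0652.
Consumer price on the demand curve at q*: 200.7 − 3.7×36.0652 = 67.2588.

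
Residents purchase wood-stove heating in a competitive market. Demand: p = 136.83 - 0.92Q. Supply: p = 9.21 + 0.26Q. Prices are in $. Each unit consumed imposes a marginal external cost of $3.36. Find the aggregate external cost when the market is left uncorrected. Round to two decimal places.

$363.39

Market equilibrium (private): 9.21 + 0.26Q = 136.83 - 0.92Q → Q_m = 108.1525.
Total external cost = MEC × Q_m = 3.36 × 108.1525 = 363.3924.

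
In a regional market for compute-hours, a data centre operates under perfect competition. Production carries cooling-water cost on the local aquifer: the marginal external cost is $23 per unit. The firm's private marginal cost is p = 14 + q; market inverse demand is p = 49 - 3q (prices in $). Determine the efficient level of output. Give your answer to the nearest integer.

Social marginal cost = private MC + MEC = 37 + q.
Set SMC = demand: 37 + q = 49 - 3q → q* = 3.0000.

q* = 3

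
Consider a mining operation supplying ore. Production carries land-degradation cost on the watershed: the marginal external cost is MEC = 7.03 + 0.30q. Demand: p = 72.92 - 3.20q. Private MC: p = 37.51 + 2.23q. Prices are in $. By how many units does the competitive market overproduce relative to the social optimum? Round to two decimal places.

1.57 units

Market equilibrium (private): 37.51 + 2.23q = 72.92 - 3.20q → q_m = 6.5212.
Social marginal cost = private MC + MEC = 44.54 + 2.53q.
Set SMC = demand: 44.54 + 2.53q = 72.92 - 3.20q → q* = 4.9529.
Gap = |6.5212 − 4.9529| = 1.5683.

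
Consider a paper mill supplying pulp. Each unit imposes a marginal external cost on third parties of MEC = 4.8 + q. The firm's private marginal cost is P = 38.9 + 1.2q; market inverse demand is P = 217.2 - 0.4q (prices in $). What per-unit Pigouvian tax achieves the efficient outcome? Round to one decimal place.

Social marginal cost = private MC + MEC = 43.7 + 2.2q.
Set SMC = demand: 43.7 + 2.2q = 217.2 - 0.4q → q* = 66.7308.
The Pigouvian tax equals MEC at q*: 4.8 + 1.0×66.7308 = 71.5308.

tax = $71.5 per unit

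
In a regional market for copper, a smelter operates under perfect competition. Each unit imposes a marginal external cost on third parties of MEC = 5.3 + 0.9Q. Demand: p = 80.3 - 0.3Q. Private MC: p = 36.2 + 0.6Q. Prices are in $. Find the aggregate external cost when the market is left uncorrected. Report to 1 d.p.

$1340.2

Market equilibrium (private): 36.2 + 0.6Q = 80.3 - 0.3Q → Q_m = 49.0000.
Total external cost = ∫₀^{Q_m} (5.3 + 0.9Q) dQ = 5.3×49.0000 + ½×0.9×49.0000² = 1340.1500.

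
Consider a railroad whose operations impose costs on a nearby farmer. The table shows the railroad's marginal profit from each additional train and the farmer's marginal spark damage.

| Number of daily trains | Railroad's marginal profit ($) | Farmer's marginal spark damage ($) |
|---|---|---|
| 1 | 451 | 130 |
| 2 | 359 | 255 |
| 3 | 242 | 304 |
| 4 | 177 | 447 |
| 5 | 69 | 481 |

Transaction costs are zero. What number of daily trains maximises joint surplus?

Bargaining reaches the level where marginal profit last exceeds marginal spark damage.
That holds through level 2 (359 ≥ 255) but not at 3 (242 < 304).

2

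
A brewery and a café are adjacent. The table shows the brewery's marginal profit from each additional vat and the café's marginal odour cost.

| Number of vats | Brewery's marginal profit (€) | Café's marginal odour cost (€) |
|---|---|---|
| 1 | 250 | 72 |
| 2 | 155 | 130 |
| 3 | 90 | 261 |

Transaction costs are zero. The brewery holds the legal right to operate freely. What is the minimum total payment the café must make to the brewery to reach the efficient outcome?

€90

Left alone the brewery would choose level 3 (marginal profit stays positive).
Efficient level: k* = 2 (marginal profit ≥ marginal odour cost through 2).
The café must at least cover the brewery's forgone profit from cutting 3→2: 90 = 90.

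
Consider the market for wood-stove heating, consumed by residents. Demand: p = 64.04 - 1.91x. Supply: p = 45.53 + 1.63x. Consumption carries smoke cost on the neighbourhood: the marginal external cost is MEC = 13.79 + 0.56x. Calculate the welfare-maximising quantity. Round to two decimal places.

x* = 1.15

Social marginal benefit = demand − MEC = 50.25 - 2.47x.
Set SMB = MC: 50.25 - 2.47x = 45.53 + 1.63x → x* = 1.1512.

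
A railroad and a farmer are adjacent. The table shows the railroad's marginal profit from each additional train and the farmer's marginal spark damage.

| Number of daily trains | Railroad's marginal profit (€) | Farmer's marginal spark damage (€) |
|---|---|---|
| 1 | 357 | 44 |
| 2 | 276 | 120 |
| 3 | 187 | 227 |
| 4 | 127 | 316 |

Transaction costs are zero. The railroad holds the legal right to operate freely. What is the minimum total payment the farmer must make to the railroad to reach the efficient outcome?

€314

Left alone the railroad would choose level 4 (marginal profit stays positive).
Efficient level: k* = 2 (marginal profit ≥ marginal spark damage through 2).
The farmer must at least cover the railroad's forgone profit from cutting 4→2: 187 + 127 = 314.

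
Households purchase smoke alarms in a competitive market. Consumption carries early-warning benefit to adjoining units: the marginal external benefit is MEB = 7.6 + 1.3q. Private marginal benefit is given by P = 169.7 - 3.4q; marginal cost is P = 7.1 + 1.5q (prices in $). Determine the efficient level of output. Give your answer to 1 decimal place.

Social marginal benefit = demand + MEB = 177.3 - 2.1q.
Set SMB = MC: 177.3 - 2.1q = 7.1 + 1.5q → q* = 47.2778.

q* = 47.3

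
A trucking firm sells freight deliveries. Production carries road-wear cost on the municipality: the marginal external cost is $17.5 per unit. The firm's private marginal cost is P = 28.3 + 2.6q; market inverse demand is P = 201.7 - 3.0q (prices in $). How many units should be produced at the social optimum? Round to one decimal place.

Social marginal cost = private MC + MEC = 45.8 + 2.6q.
Set SMC = demand: 45.8 + 2.6q = 201.7 - 3.0q → q* = 27.8393.

q* = 27.8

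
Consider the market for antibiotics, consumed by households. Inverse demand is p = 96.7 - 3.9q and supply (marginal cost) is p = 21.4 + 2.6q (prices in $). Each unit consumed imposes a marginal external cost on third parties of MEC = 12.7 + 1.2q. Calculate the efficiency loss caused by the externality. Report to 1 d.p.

Market equilibrium (private): 21.4 + 2.6q = 96.7 - 3.9q → q_m = 11.5846.
Social marginal benefit = demand − MEC = 84.0 - 5.1q.
Set SMB = MC: 84.0 - 5.1q = 21.4 + 2.6q → q* = 8.1299.
The welfare-loss triangle has base |q_m − q*| and height MEC(q_m) (the vertical gap between SMB and MC is zero at q* and MEC at q_m).
DWL = ½ × 3.4547 × 26.6015 = 45.9501.

DWL = $46.0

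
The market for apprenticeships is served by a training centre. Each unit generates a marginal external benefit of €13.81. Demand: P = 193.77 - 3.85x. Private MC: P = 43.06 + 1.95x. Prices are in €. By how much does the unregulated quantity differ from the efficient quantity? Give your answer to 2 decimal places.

Market equilibrium (private): 43.06 + 1.95x = 193.77 - 3.85x → x_m = 25.9845.
Social marginal cost = private MC − MEB = 29.25 + 1.95x.
Set SMC = demand: 29.25 + 1.95x = 193.77 - 3.85x → x* = 28.3655.
Gap = |25.9845 − 28.3655| = 2.3810.

2.38 units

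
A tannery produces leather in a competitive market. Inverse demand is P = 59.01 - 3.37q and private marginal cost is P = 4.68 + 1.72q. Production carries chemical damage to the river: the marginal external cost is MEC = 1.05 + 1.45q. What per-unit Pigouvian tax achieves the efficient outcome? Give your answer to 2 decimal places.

tax = 12.86 per unit

Social marginal cost = private MC + MEC = 5.73 + 3.17q.
Set SMC = demand: 5.73 + 3.17q = 59.01 - 3.37q → q* = 8.1468.
The Pigouvian tax equals MEC at q*: 1.05 + 1.45×8.1468 = 12.8629.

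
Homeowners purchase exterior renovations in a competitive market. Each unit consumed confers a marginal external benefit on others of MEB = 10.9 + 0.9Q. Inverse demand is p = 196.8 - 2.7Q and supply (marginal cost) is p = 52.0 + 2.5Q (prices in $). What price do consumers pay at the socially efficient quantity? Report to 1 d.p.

Social marginal benefit = demand + MEB = 207.7 - 1.8Q.
Set SMB = MC: 207.7 - 1.8Q = 52.0 + 2.5Q → Q* = 36.2093.
Consumer price on the demand curve at Q*: 196.8 − 2.7×36.2093 = 99.0349.

P = $99.0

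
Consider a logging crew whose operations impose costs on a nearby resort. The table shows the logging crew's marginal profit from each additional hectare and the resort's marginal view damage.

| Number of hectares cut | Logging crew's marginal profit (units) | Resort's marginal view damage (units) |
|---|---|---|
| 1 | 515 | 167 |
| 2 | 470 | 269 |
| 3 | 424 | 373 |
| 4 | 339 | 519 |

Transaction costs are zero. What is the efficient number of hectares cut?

Bargaining reaches the level where marginal profit last exceeds marginal view damage.
That holds through level 3 (424 ≥ 373) but not at 4 (339 < 519).

3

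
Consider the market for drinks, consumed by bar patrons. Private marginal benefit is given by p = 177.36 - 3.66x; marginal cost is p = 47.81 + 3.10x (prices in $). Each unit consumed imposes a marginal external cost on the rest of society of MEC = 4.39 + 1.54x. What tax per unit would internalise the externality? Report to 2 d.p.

tax = $27.61 per unit

Social marginal benefit = demand − MEC = 172.97 - 5.20x.
Set SMB = MC: 172.97 - 5.20x = 47.81 + 3.10x → x* = 15.0795.
The Pigouvian tax equals MEC at x*: 4.39 + 1.54×15.0795 = 27.6124.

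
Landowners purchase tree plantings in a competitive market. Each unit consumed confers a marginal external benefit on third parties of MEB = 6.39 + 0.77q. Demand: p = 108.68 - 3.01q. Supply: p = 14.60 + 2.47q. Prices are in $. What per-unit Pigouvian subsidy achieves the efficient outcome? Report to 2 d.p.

subsidy = $22.82 per unit

Social marginal benefit = demand + MEB = 115.07 - 2.24q.
Set SMB = MC: 115.07 - 2.24q = 14.60 + 2.47q → q* = 21.3312.
The Pigouvian subsidy equals MEB at q*: 6.39 + 0.77×21.3312 = 22.8150.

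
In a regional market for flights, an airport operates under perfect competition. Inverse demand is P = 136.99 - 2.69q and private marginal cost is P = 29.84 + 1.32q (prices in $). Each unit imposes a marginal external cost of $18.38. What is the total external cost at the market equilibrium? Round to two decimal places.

Market equilibrium (private): 29.84 + 1.32q = 136.99 - 2.69q → q_m = 26.7207.
Total external cost = MEC × q_m = 18.38 × 26.7207 = 491.1265.

$491.13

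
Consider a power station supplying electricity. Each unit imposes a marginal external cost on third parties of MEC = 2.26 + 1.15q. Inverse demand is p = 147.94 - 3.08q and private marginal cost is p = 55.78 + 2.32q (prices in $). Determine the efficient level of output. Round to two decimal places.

Social marginal cost = private MC + MEC = 58.04 + 3.47q.
Set SMC = demand: 58.04 + 3.47q = 147.94 - 3.08q → q* = 13.7252.

q* = 13.73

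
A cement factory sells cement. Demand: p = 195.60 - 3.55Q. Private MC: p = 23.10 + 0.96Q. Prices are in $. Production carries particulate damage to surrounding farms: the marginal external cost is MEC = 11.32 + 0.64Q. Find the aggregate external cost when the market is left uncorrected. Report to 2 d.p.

Market equilibrium (private): 23.10 + 0.96Q = 195.60 - 3.55Q → Q_m = 38.2483.
Total external cost = ∫₀^{Q_m} (11.32 + 0.64Q) dQ = 11.32×38.2483 + ½×0.64×38.2483² = 901.1091.

$901.11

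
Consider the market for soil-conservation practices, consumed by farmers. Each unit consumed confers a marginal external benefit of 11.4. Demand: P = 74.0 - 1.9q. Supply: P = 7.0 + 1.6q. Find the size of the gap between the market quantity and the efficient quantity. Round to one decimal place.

3.3 units

Market equilibrium (private): 7.0 + 1.6q = 74.0 - 1.9q → q_m = 19.1429.
Social marginal benefit = demand + MEB = 85.4 - 1.9q.
Set SMB = MC: 85.4 - 1.9q = 7.0 + 1.6q → q* = 22.4000.
Gap = |19.1429 − 22.4000| = 3.2571.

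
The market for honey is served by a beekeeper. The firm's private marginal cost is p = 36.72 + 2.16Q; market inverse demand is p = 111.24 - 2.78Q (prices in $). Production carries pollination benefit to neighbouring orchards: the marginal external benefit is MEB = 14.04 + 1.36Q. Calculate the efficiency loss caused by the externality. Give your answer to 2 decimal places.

Market equilibrium (private): 36.72 + 2.16Q = 111.24 - 2.78Q → Q_m = 15.0850.
Social marginal cost = private MC − MEB = 22.68 + 0.80Q.
Set SMC = demand: 22.68 + 0.80Q = 111.24 - 2.78Q → Q* = 24.7374.
Height of the DWL triangle at Q_m is demand(Q_m) − SMC(Q_m) = MEB(Q_m) = 34.5556.
DWL = ½ × 9.6524 × 34.5556 = 166.7722.

DWL = $166.77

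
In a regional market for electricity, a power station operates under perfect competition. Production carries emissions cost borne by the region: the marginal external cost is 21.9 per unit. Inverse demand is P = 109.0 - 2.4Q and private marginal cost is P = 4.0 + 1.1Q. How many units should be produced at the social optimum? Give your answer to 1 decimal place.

Social marginal cost = private MC + MEC = 25.9 + 1.1Q.
Set SMC = demand: 25.9 + 1.1Q = 109.0 - 2.4Q → Q* = 23.7429.

Q* = 23.7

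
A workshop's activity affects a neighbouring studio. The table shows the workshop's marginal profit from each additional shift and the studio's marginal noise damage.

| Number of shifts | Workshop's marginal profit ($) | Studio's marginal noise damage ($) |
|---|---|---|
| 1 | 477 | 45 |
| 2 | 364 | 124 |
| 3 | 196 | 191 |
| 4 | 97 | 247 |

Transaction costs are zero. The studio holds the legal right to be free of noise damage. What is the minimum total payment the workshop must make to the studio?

$360

Efficient level: marginal profit ≥ marginal noise damage through level 3, so k* = 3.
With the studio holding the right, the workshop must at least compensate total damage at k*: 45 + 124 + 191 = 360.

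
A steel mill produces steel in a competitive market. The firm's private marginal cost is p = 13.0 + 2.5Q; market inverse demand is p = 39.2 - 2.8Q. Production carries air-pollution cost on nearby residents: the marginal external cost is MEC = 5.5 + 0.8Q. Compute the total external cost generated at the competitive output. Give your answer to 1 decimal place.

37.0

Market equilibrium (private): 13.0 + 2.5Q = 39.2 - 2.8Q → Q_m = 4.9434.
Total external cost = ∫₀^{Q_m} (5.5 + 0.8Q) dQ = 5.5×4.9434 + ½×0.8×4.9434² = 36.9636.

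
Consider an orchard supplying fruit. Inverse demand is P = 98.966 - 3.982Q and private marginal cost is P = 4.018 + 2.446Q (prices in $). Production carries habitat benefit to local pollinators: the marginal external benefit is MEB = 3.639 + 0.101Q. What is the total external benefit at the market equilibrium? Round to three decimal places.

Market equilibrium (private): 4.018 + 2.446Q = 98.966 - 3.982Q → Q_m = 14.7710.
Total external benefit = ∫₀^{Q_m} (3.639 + 0.101Q) dQ = 3.639×14.7710 + ½×0.101×14.7710² = 64.7699.

$64.770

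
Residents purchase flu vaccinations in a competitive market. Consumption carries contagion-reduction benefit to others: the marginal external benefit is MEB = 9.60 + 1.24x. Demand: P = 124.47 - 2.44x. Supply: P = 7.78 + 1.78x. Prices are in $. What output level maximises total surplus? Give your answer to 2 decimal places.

x* = 42.38

Social marginal benefit = demand + MEB = 134.07 - 1.20x.
Set SMB = MC: 134.07 - 1.20x = 7.78 + 1.78x → x* = 42.3792.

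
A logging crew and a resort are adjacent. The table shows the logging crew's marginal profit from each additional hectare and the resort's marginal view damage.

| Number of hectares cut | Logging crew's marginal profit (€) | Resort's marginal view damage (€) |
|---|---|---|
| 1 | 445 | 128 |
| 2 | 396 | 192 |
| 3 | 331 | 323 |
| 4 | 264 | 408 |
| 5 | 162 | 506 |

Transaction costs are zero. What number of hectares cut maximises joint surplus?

3

Bargaining reaches the level where marginal profit last exceeds marginal view damage.
That holds through level 3 (331 ≥ 323) but not at 4 (264 < 408).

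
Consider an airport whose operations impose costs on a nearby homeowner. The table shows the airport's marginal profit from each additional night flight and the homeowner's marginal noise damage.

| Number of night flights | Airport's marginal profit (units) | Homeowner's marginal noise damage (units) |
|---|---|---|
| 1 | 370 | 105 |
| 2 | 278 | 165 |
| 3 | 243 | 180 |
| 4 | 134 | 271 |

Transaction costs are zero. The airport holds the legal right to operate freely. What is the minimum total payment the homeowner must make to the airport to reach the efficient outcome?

134

Left alone the airport would choose level 4 (marginal profit stays positive).
Efficient level: k* = 3 (marginal profit ≥ marginal noise damage through 3).
The homeowner must at least cover the airport's forgone profit from cutting 4→3: 134 = 134.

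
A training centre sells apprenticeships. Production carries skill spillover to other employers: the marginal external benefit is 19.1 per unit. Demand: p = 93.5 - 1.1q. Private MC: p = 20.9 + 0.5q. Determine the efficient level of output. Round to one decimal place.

q* = 57.3

Social marginal cost = private MC − MEB = 1.8 + 0.5q.
Set SMC = demand: 1.8 + 0.5q = 93.5 - 1.1q → q* = 57.3125.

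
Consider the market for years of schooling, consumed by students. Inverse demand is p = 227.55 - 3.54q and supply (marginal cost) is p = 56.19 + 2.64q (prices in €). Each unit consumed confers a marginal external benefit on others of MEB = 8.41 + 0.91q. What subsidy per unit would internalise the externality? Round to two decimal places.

subsidy = €39.45 per unit

Social marginal benefit = demand + MEB = 235.96 - 2.63q.
Set SMB = MC: 235.96 - 2.63q = 56.19 + 2.64q → q* = 34.1120.
The Pigouvian subsidy equals MEB at q*: 8.41 + 0.91×34.1120 = 39.4519.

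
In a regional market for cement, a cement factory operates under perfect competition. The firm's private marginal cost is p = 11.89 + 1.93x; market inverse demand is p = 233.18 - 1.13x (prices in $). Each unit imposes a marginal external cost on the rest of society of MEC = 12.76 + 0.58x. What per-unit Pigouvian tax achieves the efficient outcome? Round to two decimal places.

tax = $45.99 per unit

Social marginal cost = private MC + MEC = 24.65 + 2.51x.
Set SMC = demand: 24.65 + 2.51x = 233.18 - 1.13x → x* = 57.2885.
The Pigouvian tax equals MEC at x*: 12.76 + 0.58×57.2885 = 45.9873.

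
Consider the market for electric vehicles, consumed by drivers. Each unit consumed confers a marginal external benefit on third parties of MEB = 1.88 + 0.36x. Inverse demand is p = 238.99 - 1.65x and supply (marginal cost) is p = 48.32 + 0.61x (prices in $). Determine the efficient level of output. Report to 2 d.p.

x* = 101.34

Social marginal benefit = demand + MEB = 240.87 - 1.29x.
Set SMB = MC: 240.87 - 1.29x = 48.32 + 0.61x → x* = 101.3421.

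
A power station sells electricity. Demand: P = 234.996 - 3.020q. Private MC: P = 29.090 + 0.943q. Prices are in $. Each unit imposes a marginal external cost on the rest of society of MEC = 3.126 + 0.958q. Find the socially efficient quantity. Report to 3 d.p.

q* = 41.207

Social marginal cost = private MC + MEC = 32.216 + 1.901q.
Set SMC = demand: 32.216 + 1.901q = 234.996 - 3.020q → q* = 41.2071.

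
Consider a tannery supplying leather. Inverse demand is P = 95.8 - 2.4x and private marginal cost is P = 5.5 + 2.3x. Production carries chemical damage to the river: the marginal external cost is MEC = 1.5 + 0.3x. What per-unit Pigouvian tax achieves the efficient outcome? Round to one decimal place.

Social marginal cost = private MC + MEC = 7.0 + 2.6x.
Set SMC = demand: 7.0 + 2.6x = 95.8 - 2.4x → x* = 17.7600.
The Pigouvian tax equals MEC at x*: 1.5 + 0.3×17.7600 = 6.8280.

tax = 6.8 per unit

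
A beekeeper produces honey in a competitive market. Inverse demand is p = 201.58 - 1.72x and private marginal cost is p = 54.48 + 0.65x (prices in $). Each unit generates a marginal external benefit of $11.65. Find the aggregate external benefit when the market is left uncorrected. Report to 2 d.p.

$723.09

Market equilibrium (private): 54.48 + 0.65x = 201.58 - 1.72x → x_m = 62.0675.
Total external benefit = MEB × x_m = 11.65 × 62.0675 = 723.0864.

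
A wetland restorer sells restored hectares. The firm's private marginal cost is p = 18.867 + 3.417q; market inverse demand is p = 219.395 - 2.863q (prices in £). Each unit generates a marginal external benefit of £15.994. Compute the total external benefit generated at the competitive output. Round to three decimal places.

£510.708

Market equilibrium (private): 18.867 + 3.417q = 219.395 - 2.863q → q_m = 31.9312.
Total external benefit = MEB × q_m = 15.994 × 31.9312 = 510.7076.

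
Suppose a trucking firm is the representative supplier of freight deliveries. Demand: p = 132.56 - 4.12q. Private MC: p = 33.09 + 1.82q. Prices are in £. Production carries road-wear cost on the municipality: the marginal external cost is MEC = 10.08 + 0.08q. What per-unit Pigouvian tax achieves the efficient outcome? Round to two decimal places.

Social marginal cost = private MC + MEC = 43.17 + 1.90q.
Set SMC = demand: 43.17 + 1.90q = 132.56 - 4.12q → q* = 14.8488.
The Pigouvian tax equals MEC at q*: 10.08 + 0.08×14.8488 = 11.2679.

tax = £11.27 per unit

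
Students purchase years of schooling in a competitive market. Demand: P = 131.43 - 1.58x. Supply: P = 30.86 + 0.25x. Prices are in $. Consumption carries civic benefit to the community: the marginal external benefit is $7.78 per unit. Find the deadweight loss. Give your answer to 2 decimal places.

Market equilibrium (private): 30.86 + 0.25x = 131.43 - 1.58x → x_m = 54.9563.
Social marginal benefit = demand + MEB = 139.21 - 1.58x.
Set SMB = MC: 139.21 - 1.58x = 30.86 + 0.25x → x* = 59.2077.
Height of the DWL triangle at x_m is SMB(x_m) − MC(x_m) = MEB(x_m) = 7.7800.
DWL = ½ × 4.2514 × 7.7800 = 16.5379.

DWL = $16.54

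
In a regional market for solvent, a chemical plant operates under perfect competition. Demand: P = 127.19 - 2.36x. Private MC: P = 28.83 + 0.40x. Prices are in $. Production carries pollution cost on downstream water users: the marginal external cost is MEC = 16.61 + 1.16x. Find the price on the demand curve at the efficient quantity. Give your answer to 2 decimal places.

P = $77.97

Social marginal cost = private MC + MEC = 45.44 + 1.56x.
Set SMC = demand: 45.44 + 1.56x = 127.19 - 2.36x → x* = 20.8546.
Consumer price on the demand curve at x*: 127.19 − 2.36×20.8546 = 77.9731.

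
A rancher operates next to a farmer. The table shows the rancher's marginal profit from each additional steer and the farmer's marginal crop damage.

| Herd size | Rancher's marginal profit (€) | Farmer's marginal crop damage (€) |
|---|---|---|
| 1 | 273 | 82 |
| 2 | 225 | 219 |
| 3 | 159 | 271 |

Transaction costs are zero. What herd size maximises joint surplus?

2

Bargaining reaches the level where marginal profit last exceeds marginal crop damage.
That holds through level 2 (225 ≥ 219) but not at 3 (159 < 271).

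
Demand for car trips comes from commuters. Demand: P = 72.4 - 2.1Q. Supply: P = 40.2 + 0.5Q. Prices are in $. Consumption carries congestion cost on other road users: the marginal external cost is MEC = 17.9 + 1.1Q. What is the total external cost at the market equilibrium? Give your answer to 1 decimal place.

Market equilibrium (private): 40.2 + 0.5Q = 72.4 - 2.1Q → Q_m = 12.3846.
Total external cost = ∫₀^{Q_m} (17.9 + 1.1Q) dQ = 17.9×12.3846 + ½×1.1×12.3846² = 306.0424.

$306.0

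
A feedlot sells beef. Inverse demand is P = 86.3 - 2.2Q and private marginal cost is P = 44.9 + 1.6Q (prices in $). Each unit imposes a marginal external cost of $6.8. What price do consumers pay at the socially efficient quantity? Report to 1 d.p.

P = $66.3

Social marginal cost = private MC + MEC = 51.7 + 1.6Q.
Set SMC = demand: 51.7 + 1.6Q = 86.3 - 2.2Q → Q* = 9.1053.
Consumer price on the demand curve at Q*: 86.3 − 2.2×9.1053 = 66.2683.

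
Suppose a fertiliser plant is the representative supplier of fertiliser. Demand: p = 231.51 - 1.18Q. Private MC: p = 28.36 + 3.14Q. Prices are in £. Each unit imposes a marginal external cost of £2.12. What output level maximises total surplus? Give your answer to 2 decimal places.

Q* = 46.53

Social marginal cost = private MC + MEC = 30.48 + 3.14Q.
Set SMC = demand: 30.48 + 3.14Q = 231.51 - 1.18Q → Q* = 46.5347.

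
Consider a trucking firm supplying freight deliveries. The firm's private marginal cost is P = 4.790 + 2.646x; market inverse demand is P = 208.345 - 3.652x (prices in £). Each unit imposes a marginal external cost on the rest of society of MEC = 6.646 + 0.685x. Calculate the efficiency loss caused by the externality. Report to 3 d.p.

DWL = £59.331

Market equilibrium (private): 4.790 + 2.646x = 208.345 - 3.652x → x_m = 32.3206.
Social marginal cost = private MC + MEC = 11.436 + 3.331x.
Set SMC = demand: 11.436 + 3.331x = 208.345 - 3.652x → x* = 28.1983.
The loss is the area between SMC and demand from x* to x_m; with linear curves that's a triangle of height MEC(x_m).
DWL = ½ × 4.1223 × 28.7856 = 59.3314.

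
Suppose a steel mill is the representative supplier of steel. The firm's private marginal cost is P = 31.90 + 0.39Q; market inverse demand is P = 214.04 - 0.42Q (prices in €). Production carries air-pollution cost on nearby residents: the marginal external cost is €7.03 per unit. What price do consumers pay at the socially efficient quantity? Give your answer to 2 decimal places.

P = €123.24

Social marginal cost = private MC + MEC = 38.93 + 0.39Q.
Set SMC = demand: 38.93 + 0.39Q = 214.04 - 0.42Q → Q* = 216.1852.
Consumer price on the demand curve at Q*: 214.04 − 0.42×216.1852 = 123.2422.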